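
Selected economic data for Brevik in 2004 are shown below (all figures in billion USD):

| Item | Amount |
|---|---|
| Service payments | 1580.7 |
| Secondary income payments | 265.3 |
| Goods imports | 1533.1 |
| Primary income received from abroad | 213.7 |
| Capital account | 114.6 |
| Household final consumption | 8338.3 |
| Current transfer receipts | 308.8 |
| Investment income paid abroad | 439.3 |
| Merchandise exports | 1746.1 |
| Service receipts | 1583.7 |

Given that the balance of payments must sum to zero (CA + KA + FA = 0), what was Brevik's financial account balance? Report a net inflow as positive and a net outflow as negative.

-148.5

Goods balance = 1746.1 - 1533.1 = 213.0
Services balance = 1583.7 - 1580.7 = 3.0
Trade balance (goods + services) = 213.0 + 3.0 = 216.0
Net primary income = 213.7 - 439.3 = -225.6
Net secondary income = 308.8 - 265.3 = 43.5
Current account = 216.0 + (-225.6) + 43.5 = 33.9
Financial account = -(33.9 + 114.6) = -148.5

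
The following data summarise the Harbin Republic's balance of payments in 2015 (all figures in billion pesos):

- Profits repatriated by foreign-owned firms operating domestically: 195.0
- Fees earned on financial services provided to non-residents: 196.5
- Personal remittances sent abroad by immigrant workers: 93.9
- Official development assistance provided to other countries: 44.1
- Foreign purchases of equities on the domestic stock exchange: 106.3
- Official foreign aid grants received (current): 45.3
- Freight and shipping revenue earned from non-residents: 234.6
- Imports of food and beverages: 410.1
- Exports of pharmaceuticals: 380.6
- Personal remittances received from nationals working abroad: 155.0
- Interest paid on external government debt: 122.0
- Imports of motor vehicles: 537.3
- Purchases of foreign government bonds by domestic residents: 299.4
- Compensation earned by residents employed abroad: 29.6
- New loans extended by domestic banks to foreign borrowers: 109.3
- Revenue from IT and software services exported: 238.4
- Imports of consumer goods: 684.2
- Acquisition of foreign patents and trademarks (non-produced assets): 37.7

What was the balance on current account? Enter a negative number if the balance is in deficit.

-806.6

Goods: 380.6 - 684.2 - 537.3 - 410.1 = -1251.0
Services: 196.5 + 234.6 + 238.4 = 669.5
Primary income: -195.0 - 122.0 + 29.6 = -287.4
Secondary income: 155.0 - 44.1 - 93.9 + 45.3 = 62.3
Current account = (-1251.0) + 669.5 + (-287.4) + 62.3 = -806.6
(Excluded from the current account — financial account: foreign purchases of equities on the domestic stock exchange 106.3, purchases of foreign government bonds by domestic residents 299.4, new loans extended by domestic banks to foreign borrowers 109.3; capital account: acquisition of foreign patents and trademarks (non-produced assets) 37.7.)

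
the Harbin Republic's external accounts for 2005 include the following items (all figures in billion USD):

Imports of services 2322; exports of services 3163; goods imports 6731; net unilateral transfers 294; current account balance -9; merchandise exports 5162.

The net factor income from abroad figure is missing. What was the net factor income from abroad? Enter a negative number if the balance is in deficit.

Current account = goods balance + services balance + net primary income + net secondary income
Sum of the known components = -434
Net factor income from abroad = CA - (known components) = -9 - (-434) = 425

425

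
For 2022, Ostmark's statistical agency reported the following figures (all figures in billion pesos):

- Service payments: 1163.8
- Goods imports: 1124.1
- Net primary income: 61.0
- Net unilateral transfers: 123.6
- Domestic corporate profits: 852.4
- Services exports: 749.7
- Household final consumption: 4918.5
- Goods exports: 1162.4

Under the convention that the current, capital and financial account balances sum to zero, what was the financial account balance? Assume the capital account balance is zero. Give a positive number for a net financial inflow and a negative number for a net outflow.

Goods balance = 1162.4 - 1124.1 = 38.3
Services balance = 749.7 - 1163.8 = -414.1
Trade balance (goods + services) = 38.3 + (-414.1) = -375.8
Net primary income = 61.0
Net secondary income = 123.6
Current account = -375.8 + 61.0 + 123.6 = -191.2
Financial account = -(-191.2) = 191.2

191.2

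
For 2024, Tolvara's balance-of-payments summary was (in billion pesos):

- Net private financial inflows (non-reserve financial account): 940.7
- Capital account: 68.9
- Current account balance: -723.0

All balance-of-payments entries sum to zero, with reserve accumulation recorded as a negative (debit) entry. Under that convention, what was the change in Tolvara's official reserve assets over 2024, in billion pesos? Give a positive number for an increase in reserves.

286.6

Official reserve transactions balance = -((-723.0) + 68.9 + 940.7) = -286.6
An accumulation of reserves is recorded as a debit (negative entry), so the change in the stock of reserves is the negative of that balance.
Change in official reserves = -(-286.6) = 286.6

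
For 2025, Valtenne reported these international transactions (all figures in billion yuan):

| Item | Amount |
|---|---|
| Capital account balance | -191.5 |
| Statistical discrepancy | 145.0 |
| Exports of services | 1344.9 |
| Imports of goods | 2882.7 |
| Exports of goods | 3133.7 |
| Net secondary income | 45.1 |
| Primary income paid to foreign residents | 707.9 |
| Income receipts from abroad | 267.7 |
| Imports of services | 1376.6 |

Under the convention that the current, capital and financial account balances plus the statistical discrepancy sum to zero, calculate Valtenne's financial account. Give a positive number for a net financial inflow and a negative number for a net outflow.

222.3

Goods balance = 3133.7 - 2882.7 = 251.0
Services balance = 1344.9 - 1376.6 = -31.7
Trade balance (goods + services) = 251.0 + (-31.7) = 219.3
Net primary income = 267.7 - 707.9 = -440.2
Net secondary income = 45.1
Current account = 219.3 + (-440.2) + 45.1 = -175.8
Financial account = -(-175.8 + (-191.5) + 145.0) = 222.3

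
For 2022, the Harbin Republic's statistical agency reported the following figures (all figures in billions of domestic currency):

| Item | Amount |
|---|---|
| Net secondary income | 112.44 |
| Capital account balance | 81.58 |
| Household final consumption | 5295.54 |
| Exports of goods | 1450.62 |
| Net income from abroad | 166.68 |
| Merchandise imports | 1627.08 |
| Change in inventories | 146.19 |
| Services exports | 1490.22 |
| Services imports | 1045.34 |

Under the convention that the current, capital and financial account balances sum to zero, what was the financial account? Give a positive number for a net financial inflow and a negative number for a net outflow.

Goods balance = 1450.62 - 1627.08 = -176.46
Services balance = 1490.22 - 1045.34 = 444.88
Trade balance (goods + services) = -176.46 + 444.88 = 268.42
Net primary income = 166.68
Net secondary income = 112.44
Current account = 268.42 + 166.68 + 112.44 = 547.54
Financial account = -(547.54 + 81.58) = -629.12

-629.12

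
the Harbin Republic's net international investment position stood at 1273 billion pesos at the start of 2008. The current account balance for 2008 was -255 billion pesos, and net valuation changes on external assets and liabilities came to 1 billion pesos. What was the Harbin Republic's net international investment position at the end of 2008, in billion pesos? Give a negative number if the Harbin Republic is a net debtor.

1019

Change in NIIP = current account + net valuation change = -255 + 1 = -254
End-of-year NIIP = 1273 + (-254) = 1019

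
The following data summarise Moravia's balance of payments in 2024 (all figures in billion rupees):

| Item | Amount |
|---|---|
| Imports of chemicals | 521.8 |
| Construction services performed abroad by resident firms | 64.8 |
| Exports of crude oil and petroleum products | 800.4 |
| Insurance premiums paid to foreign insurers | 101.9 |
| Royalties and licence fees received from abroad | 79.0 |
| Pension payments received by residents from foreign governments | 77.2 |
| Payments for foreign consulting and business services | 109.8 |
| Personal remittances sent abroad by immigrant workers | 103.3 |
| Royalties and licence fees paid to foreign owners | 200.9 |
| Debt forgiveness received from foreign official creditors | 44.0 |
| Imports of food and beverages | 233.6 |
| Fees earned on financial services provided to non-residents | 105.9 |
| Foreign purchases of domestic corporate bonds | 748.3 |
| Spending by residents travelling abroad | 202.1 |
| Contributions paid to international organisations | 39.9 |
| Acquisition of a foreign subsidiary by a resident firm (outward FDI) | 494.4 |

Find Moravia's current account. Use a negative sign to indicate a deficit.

-386.0

Goods: -521.8 - 233.6 + 800.4 = 45.0
Services: 105.9 - 202.1 + 64.8 - 109.8 - 101.9 - 200.9 + 79.0 = -365.0
Secondary income: -103.3 - 39.9 + 77.2 = -66.0
Current account = 45.0 + (-365.0) + (-66.0) = -386.0
(Excluded from the current account — capital account: debt forgiveness received from foreign official creditors 44.0; financial account: foreign purchases of domestic corporate bonds 748.3, acquisition of a foreign subsidiary by a resident firm (outward FDI) 494.4.)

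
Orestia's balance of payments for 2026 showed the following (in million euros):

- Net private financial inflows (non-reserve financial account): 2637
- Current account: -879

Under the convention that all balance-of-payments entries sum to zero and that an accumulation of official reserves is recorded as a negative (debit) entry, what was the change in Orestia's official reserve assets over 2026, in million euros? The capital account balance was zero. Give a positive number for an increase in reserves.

1758

Official reserve transactions balance = -((-879) + 2637) = -1758
An accumulation of reserves is recorded as a debit (negative entry), so the change in the stock of reserves is the negative of that balance.
Change in official reserves = -(-1758) = 1758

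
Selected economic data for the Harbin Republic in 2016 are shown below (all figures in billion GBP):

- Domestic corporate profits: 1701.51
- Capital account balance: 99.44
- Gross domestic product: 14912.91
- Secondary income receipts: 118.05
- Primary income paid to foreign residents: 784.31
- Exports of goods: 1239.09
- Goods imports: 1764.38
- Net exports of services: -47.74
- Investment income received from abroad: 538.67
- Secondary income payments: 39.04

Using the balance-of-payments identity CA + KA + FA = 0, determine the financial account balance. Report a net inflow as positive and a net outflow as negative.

Goods balance = 1239.09 - 1764.38 = -525.29
Services balance = -47.74
Trade balance (goods + services) = -525.29 + (-47.74) = -573.03
Net primary income = 538.67 - 784.31 = -245.64
Net secondary income = 118.05 - 39.04 = 79.01
Current account = -573.03 + (-245.64) + 79.01 = -739.66
Financial account = -(-739.66 + 99.44) = 640.22

640.22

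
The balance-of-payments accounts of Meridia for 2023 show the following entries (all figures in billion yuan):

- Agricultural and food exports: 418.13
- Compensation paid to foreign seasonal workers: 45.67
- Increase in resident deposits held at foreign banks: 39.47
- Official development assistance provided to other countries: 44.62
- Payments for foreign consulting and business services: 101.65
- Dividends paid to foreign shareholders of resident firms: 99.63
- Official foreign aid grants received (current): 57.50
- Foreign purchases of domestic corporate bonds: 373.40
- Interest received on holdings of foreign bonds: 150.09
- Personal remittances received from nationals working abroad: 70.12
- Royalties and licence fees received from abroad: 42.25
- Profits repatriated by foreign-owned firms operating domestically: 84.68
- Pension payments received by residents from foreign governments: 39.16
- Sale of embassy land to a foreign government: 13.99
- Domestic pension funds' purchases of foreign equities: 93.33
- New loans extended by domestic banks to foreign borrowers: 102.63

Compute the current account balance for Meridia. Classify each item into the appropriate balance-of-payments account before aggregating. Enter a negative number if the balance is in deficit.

Goods: 418.13
Services: -101.65 + 42.25 = -59.40
Primary income: -84.68 - 45.67 - 99.63 + 150.09 = -79.89
Secondary income: 70.12 + 57.50 - 44.62 + 39.16 = 122.16
Current account = 418.13 + (-59.40) + (-79.89) + 122.16 = 401.00
(Excluded from the current account — financial account: increase in resident deposits held at foreign banks 39.47, foreign purchases of domestic corporate bonds 373.40, domestic pension funds' purchases of foreign equities 93.33, new loans extended by domestic banks to foreign borrowers 102.63; capital account: sale of embassy land to a foreign government 13.99.)

401.00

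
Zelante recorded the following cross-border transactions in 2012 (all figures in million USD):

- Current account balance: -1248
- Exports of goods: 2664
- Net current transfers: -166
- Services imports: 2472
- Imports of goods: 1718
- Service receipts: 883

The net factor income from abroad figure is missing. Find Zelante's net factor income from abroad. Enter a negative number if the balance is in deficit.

-439

Current account = goods balance + services balance + net primary income + net secondary income
Sum of the known components = -809
Net factor income from abroad = CA - (known components) = -1248 - (-809) = -439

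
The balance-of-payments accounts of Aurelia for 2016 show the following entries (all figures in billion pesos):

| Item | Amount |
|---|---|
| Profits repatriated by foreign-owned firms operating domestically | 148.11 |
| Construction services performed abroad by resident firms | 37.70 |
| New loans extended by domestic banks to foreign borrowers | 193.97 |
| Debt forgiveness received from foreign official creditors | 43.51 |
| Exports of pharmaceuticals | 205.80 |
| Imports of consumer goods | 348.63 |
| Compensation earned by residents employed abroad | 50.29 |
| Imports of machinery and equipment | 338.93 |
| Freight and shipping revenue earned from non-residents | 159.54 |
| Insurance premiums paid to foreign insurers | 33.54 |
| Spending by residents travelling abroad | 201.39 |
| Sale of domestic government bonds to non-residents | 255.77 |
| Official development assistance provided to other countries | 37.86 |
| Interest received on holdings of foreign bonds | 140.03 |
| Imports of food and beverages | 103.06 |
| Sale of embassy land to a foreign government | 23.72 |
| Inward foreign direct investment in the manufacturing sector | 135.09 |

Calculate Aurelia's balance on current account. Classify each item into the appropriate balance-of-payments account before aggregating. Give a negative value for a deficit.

Goods: -338.93 - 348.63 + 205.80 - 103.06 = -584.82
Services: 159.54 - 33.54 + 37.70 - 201.39 = -37.69
Primary income: 140.03 + 50.29 - 148.11 = 42.21
Secondary income: -37.86
Current account = (-584.82) + (-37.69) + 42.21 + (-37.86) = -618.16
(Excluded from the current account — financial account: new loans extended by domestic banks to foreign borrowers 193.97, sale of domestic government bonds to non-residents 255.77, inward foreign direct investment in the manufacturing sector 135.09; capital account: debt forgiveness received from foreign official creditors 43.51, sale of embassy land to a foreign government 23.72.)

-618.16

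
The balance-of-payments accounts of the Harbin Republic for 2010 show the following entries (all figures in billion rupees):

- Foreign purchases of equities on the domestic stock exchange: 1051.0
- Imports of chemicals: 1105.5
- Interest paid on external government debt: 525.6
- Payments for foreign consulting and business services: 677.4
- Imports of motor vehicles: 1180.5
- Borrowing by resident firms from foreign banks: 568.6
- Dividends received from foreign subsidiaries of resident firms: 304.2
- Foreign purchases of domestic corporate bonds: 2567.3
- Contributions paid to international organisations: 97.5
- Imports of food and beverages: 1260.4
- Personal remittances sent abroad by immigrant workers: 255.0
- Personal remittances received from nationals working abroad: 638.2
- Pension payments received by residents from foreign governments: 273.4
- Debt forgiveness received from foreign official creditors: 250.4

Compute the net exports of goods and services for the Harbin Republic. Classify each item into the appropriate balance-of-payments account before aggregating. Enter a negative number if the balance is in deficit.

-4223.8

Goods: -1105.5 - 1260.4 - 1180.5 = -3546.4
Services: -677.4
Trade balance = -3546.4 + (-677.4) = -4223.8
(Excluded from the trade balance — financial account: foreign purchases of equities on the domestic stock exchange 1051.0, borrowing by resident firms from foreign banks 568.6, foreign purchases of domestic corporate bonds 2567.3; primary income: interest paid on external government debt 525.6, dividends received from foreign subsidiaries of resident firms 304.2; secondary income: contributions paid to international organisations 97.5, personal remittances sent abroad by immigrant workers 255.0, personal remittances received from nationals working abroad 638.2, pension payments received by residents from foreign governments 273.4; capital account: debt forgiveness received from foreign official creditors 250.4.)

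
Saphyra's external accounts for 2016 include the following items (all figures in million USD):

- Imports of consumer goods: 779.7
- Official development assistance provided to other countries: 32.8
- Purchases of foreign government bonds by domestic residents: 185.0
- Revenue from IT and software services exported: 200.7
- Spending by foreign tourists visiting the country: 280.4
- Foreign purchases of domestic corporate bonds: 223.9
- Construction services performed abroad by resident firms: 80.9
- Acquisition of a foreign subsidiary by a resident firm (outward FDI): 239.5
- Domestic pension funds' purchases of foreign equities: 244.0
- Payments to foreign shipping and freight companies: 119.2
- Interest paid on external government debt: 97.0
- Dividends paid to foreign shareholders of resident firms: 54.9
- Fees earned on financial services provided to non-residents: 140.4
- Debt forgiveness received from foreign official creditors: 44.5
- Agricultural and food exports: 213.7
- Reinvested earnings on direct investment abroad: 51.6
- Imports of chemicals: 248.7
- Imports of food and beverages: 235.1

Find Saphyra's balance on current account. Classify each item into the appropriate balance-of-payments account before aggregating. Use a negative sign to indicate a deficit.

-599.7

Goods: -235.1 - 779.7 + 213.7 - 248.7 = -1049.8
Services: 140.4 + 80.9 + 200.7 - 119.2 + 280.4 = 583.2
Primary income: -54.9 + 51.6 - 97.0 = -100.3
Secondary income: -32.8
Current account = (-1049.8) + 583.2 + (-100.3) + (-32.8) = -599.7
(Excluded from the current account — financial account: purchases of foreign government bonds by domestic residents 185.0, foreign purchases of domestic corporate bonds 223.9, acquisition of a foreign subsidiary by a resident firm (outward FDI) 239.5, domestic pension funds' purchases of foreign equities 244.0; capital account: debt forgiveness received from foreign official creditors 44.5.)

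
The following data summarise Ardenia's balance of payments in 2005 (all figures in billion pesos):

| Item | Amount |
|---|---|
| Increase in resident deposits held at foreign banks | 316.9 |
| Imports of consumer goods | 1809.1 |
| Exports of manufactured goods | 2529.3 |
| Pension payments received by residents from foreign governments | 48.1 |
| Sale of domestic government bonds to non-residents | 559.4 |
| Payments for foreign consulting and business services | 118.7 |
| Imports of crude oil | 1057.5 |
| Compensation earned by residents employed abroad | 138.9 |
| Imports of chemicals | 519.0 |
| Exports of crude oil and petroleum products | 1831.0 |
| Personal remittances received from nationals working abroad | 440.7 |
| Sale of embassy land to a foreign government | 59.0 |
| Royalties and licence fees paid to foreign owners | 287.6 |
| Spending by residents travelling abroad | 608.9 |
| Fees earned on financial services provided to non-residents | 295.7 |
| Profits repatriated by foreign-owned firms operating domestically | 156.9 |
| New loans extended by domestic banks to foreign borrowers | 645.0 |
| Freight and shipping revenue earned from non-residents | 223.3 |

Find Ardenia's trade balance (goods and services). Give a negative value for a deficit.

478.5

Goods: -1057.5 - 1809.1 - 519.0 + 2529.3 + 1831.0 = 974.7
Services: -118.7 + 223.3 - 608.9 - 287.6 + 295.7 = -496.2
Trade balance = 974.7 + (-496.2) = 478.5
(Excluded from the trade balance — financial account: increase in resident deposits held at foreign banks 316.9, sale of domestic government bonds to non-residents 559.4, new loans extended by domestic banks to foreign borrowers 645.0; secondary income: pension payments received by residents from foreign governments 48.1, personal remittances received from nationals working abroad 440.7; primary income: compensation earned by residents employed abroad 138.9, profits repatriated by foreign-owned firms operating domestically 156.9; capital account: sale of embassy land to a foreign government 59.0.)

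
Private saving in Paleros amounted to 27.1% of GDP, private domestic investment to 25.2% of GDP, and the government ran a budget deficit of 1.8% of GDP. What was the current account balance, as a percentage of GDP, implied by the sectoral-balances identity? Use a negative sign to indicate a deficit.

By the sectoral-balances identity, CA = (S_private - I) + (T - G).
Private balance = 27.1 - 25.2 = 1.9
Government balance (T - G) = -1.8
CA = 1.9 + (-1.8) = 0.1

0.1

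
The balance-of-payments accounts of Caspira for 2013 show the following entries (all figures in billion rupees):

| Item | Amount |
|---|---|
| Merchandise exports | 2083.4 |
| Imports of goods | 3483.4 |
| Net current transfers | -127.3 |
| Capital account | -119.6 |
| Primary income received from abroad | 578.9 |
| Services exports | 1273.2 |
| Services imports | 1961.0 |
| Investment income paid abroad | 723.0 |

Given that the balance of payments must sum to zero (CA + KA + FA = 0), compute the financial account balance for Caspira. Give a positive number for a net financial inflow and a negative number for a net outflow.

Goods balance = 2083.4 - 3483.4 = -1400.0
Services balance = 1273.2 - 1961.0 = -687.8
Trade balance (goods + services) = -1400.0 + (-687.8) = -2087.8
Net primary income = 578.9 - 723.0 = -144.1
Net secondary income = -127.3
Current account = -2087.8 + (-144.1) + (-127.3) = -2359.2
Financial account = -(-2359.2 + (-119.6)) = 2478.8

2478.8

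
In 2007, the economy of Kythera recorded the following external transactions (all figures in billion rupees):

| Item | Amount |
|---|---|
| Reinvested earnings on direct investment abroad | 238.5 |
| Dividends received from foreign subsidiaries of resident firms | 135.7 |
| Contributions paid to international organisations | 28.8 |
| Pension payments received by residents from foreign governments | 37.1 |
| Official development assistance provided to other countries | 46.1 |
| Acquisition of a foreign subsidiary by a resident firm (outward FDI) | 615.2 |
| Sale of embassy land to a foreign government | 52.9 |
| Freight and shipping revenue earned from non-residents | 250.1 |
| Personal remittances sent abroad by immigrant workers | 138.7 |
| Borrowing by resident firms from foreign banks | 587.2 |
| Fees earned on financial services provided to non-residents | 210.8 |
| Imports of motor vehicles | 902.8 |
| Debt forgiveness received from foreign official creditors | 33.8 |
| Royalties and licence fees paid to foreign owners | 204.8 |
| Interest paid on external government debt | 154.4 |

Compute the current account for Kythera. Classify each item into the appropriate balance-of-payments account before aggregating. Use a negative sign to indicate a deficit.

-603.4

Goods: -902.8
Services: 250.1 - 204.8 + 210.8 = 256.1
Primary income: 238.5 - 154.4 + 135.7 = 219.8
Secondary income: -138.7 - 28.8 - 46.1 + 37.1 = -176.5
Current account = (-902.8) + 256.1 + 219.8 + (-176.5) = -603.4
(Excluded from the current account — financial account: acquisition of a foreign subsidiary by a resident firm (outward FDI) 615.2, borrowing by resident firms from foreign banks 587.2; capital account: sale of embassy land to a foreign government 52.9, debt forgiveness received from foreign official creditors 33.8.)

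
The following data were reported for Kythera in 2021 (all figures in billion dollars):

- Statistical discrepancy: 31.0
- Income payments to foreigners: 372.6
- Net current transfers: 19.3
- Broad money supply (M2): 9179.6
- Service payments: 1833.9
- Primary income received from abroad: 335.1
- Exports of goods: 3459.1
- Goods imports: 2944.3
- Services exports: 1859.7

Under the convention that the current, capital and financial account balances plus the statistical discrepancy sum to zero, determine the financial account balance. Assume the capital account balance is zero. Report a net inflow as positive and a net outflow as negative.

Goods balance = 3459.1 - 2944.3 = 514.8
Services balance = 1859.7 - 1833.9 = 25.8
Trade balance (goods + services) = 514.8 + 25.8 = 540.6
Net primary income = 335.1 - 372.6 = -37.5
Net secondary income = 19.3
Current account = 540.6 + (-37.5) + 19.3 = 522.4
Financial account = -(522.4 + 31.0) = -553.4

-553.4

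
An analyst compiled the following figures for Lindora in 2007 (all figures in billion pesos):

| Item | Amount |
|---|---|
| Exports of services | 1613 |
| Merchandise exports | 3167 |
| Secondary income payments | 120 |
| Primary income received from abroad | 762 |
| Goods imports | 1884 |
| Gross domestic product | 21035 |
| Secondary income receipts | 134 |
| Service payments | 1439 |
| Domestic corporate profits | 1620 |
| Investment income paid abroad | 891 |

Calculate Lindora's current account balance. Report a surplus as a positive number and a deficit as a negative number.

Goods balance = 3167 - 1884 = 1283
Services balance = 1613 - 1439 = 174
Trade balance (goods + services) = 1283 + 174 = 1457
Net primary income = 762 - 891 = -129
Net secondary income = 134 - 120 = 14
Current account = 1457 + (-129) + 14 = 1342

1342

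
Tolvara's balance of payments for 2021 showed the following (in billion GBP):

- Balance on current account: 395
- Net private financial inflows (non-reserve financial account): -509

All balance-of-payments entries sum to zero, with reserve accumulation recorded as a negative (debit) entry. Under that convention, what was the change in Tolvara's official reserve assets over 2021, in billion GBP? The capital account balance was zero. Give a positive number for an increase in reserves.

Official reserve transactions balance = -(395 + (-509)) = 114
An accumulation of reserves is recorded as a debit (negative entry), so the change in the stock of reserves is the negative of that balance.
Change in official reserves = -(114) = -114

-114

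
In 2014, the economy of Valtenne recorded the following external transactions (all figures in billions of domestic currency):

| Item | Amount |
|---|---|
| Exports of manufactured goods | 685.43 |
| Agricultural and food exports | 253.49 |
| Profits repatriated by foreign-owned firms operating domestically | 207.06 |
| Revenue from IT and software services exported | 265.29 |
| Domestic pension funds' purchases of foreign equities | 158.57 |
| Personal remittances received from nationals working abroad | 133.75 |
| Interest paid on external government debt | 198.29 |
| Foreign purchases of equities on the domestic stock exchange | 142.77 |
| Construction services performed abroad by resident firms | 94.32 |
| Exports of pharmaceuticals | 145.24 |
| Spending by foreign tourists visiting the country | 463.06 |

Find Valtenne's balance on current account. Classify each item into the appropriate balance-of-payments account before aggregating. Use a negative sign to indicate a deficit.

Goods: 145.24 + 253.49 + 685.43 = 1084.16
Services: 94.32 + 265.29 + 463.06 = 822.67
Primary income: -207.06 - 198.29 = -405.35
Secondary income: 133.75
Current account = 1084.16 + 822.67 + (-405.35) + 133.75 = 1635.23
(Excluded from the current account — financial account: domestic pension funds' purchases of foreign equities 158.57, foreign purchases of equities on the domestic stock exchange 142.77.)

1635.23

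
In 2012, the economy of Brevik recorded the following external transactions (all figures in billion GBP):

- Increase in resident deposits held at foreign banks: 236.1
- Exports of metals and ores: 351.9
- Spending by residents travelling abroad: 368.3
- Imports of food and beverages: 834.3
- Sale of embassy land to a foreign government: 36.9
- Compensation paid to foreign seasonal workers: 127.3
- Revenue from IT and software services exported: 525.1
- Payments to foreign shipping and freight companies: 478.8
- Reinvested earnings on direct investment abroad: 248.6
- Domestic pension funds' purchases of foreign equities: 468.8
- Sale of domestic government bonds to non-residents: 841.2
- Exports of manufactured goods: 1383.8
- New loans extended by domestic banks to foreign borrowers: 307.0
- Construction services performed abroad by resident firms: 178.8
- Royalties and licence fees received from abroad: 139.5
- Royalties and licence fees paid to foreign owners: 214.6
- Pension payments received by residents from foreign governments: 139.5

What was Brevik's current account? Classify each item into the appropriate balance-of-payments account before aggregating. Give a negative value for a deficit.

Goods: -834.3 + 351.9 + 1383.8 = 901.4
Services: 178.8 - 214.6 + 525.1 - 368.3 - 478.8 + 139.5 = -218.3
Primary income: 248.6 - 127.3 = 121.3
Secondary income: 139.5
Current account = 901.4 + (-218.3) + 121.3 + 139.5 = 943.9
(Excluded from the current account — financial account: increase in resident deposits held at foreign banks 236.1, domestic pension funds' purchases of foreign equities 468.8, sale of domestic government bonds to non-residents 841.2, new loans extended by domestic banks to foreign borrowers 307.0; capital account: sale of embassy land to a foreign government 36.9.)

943.9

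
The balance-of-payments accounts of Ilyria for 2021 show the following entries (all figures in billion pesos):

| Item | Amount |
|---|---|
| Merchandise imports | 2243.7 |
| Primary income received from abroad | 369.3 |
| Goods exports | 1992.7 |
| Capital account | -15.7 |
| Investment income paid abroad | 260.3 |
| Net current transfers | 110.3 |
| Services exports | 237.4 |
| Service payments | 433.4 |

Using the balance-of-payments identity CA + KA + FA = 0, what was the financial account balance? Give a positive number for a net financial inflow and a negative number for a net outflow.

Goods balance = 1992.7 - 2243.7 = -251.0
Services balance = 237.4 - 433.4 = -196.0
Trade balance (goods + services) = -251.0 + (-196.0) = -447.0
Net primary income = 369.3 - 260.3 = 109.0
Net secondary income = 110.3
Current account = -447.0 + 109.0 + 110.3 = -227.7
Financial account = -(-227.7 + (-15.7)) = 243.4

243.4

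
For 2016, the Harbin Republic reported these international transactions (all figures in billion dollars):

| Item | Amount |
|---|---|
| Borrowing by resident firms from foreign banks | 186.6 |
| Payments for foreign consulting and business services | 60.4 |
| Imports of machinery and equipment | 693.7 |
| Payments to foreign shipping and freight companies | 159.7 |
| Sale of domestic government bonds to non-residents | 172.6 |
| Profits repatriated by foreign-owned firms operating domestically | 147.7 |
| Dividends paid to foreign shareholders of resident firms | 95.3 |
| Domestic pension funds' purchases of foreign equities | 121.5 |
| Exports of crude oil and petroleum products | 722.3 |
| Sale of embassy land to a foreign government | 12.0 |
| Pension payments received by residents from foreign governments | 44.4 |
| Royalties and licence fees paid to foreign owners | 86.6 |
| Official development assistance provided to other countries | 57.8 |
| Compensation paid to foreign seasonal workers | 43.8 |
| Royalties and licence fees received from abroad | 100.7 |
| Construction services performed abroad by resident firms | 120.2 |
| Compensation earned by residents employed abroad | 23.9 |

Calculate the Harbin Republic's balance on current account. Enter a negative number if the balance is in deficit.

Goods: 722.3 - 693.7 = 28.6
Services: -86.6 + 120.2 - 159.7 - 60.4 + 100.7 = -85.8
Primary income: -95.3 - 147.7 - 43.8 + 23.9 = -262.9
Secondary income: -57.8 + 44.4 = -13.4
Current account = 28.6 + (-85.8) + (-262.9) + (-13.4) = -333.5
(Excluded from the current account — financial account: borrowing by resident firms from foreign banks 186.6, sale of domestic government bonds to non-residents 172.6, domestic pension funds' purchases of foreign equities 121.5; capital account: sale of embassy land to a foreign government 12.0.)

-333.5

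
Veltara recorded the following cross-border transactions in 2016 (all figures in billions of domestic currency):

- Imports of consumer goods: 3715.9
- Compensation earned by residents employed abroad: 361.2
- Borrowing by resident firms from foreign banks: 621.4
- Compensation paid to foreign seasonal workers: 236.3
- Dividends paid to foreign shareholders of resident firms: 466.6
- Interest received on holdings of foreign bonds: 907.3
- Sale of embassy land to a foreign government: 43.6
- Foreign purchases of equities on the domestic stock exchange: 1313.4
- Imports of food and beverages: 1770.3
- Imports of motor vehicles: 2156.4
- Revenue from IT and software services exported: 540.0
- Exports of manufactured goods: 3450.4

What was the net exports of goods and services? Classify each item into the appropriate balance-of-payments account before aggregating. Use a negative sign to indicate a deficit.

Goods: -1770.3 - 3715.9 - 2156.4 + 3450.4 = -4192.2
Services: 540.0
Trade balance = -4192.2 + 540.0 = -3652.2
(Excluded from the trade balance — primary income: compensation earned by residents employed abroad 361.2, compensation paid to foreign seasonal workers 236.3, dividends paid to foreign shareholders of resident firms 466.6, interest received on holdings of foreign bonds 907.3; financial account: borrowing by resident firms from foreign banks 621.4, foreign purchases of equities on the domestic stock exchange 1313.4; capital account: sale of embassy land to a foreign government 43.6.)

-3652.2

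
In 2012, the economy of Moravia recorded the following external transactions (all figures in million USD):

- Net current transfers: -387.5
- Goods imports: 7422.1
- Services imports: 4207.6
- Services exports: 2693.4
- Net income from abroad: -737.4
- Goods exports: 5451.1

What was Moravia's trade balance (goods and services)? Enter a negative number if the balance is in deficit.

-3485.2

Goods balance = 5451.1 - 7422.1 = -1971.0
Services balance = 2693.4 - 4207.6 = -1514.2
Trade balance (goods + services) = -1971.0 + (-1514.2) = -3485.2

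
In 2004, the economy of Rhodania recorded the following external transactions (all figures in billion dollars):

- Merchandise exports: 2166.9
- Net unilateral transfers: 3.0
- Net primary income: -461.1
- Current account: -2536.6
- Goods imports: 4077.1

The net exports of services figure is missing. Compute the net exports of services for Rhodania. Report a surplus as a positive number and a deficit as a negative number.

-168.3

Current account = goods balance + services balance + net primary income + net secondary income
Sum of the known components = -2368.3
Net exports of services = CA - (known components) = -2536.6 - (-2368.3) = -168.3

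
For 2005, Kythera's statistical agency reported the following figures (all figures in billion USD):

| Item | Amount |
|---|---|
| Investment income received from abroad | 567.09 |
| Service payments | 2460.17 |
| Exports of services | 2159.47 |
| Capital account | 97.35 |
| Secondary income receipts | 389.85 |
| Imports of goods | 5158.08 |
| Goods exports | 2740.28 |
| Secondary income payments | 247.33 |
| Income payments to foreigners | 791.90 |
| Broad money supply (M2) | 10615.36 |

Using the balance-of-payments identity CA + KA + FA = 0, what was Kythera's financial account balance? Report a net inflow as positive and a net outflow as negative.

Goods balance = 2740.28 - 5158.08 = -2417.80
Services balance = 2159.47 - 2460.17 = -300.70
Trade balance (goods + services) = -2417.80 + (-300.70) = -2718.50
Net primary income = 567.09 - 791.90 = -224.81
Net secondary income = 389.85 - 247.33 = 142.52
Current account = -2718.50 + (-224.81) + 142.52 = -2800.79
Financial account = -(-2800.79 + 97.35) = 2703.44

2703.44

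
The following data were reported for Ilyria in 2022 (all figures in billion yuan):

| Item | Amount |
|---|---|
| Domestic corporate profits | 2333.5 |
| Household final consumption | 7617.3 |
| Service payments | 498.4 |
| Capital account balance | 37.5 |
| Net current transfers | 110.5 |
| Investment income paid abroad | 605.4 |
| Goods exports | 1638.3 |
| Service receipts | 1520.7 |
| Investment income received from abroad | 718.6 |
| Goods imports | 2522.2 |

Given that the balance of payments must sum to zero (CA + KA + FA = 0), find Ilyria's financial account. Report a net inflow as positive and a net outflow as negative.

Goods balance = 1638.3 - 2522.2 = -883.9
Services balance = 1520.7 - 498.4 = 1022.3
Trade balance (goods + services) = -883.9 + 1022.3 = 138.4
Net primary income = 718.6 - 605.4 = 113.2
Net secondary income = 110.5
Current account = 138.4 + 113.2 + 110.5 = 362.1
Financial account = -(362.1 + 37.5) = -399.6

-399.6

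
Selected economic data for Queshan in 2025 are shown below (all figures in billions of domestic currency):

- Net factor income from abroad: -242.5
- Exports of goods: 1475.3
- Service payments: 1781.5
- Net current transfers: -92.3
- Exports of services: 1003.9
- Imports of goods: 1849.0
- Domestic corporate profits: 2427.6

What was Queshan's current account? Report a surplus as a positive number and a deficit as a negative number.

Goods balance = 1475.3 - 1849.0 = -373.7
Services balance = 1003.9 - 1781.5 = -777.6
Trade balance (goods + services) = -373.7 + (-777.6) = -1151.3
Net primary income = -242.5
Net secondary income = -92.3
Current account = -1151.3 + (-242.5) + (-92.3) = -1486.1

-1486.1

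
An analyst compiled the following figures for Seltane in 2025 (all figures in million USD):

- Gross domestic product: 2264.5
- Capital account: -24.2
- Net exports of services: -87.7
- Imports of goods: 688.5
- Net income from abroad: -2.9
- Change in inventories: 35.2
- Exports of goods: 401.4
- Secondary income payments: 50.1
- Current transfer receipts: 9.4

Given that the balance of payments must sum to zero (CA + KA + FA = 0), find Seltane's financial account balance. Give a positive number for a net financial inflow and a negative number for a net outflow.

442.6

Goods balance = 401.4 - 688.5 = -287.1
Services balance = -87.7
Trade balance (goods + services) = -287.1 + (-87.7) = -374.8
Net primary income = -2.9
Net secondary income = 9.4 - 50.1 = -40.7
Current account = -374.8 + (-2.9) + (-40.7) = -418.4
Financial account = -(-418.4 + (-24.2)) = 442.6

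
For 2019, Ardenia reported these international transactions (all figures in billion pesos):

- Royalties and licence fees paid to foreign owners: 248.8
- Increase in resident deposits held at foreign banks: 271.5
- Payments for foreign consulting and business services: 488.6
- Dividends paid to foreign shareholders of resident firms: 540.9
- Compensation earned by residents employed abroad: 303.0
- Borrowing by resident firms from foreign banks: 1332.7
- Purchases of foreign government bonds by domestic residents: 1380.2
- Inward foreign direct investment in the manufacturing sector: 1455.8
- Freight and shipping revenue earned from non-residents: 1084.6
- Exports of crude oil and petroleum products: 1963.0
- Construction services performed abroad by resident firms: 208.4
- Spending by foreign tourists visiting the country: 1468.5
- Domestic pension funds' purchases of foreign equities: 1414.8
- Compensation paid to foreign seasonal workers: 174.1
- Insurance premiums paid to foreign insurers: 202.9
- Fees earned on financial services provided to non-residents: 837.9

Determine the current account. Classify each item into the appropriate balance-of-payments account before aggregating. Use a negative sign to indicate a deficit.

4210.1

Goods: 1963.0
Services: 1084.6 + 837.9 - 488.6 - 202.9 + 208.4 - 248.8 + 1468.5 = 2659.1
Primary income: -174.1 - 540.9 + 303.0 = -412.0
Current account = 1963.0 + 2659.1 + (-412.0) = 4210.1
(Excluded from the current account — financial account: increase in resident deposits held at foreign banks 271.5, borrowing by resident firms from foreign banks 1332.7, purchases of foreign government bonds by domestic residents 1380.2, inward foreign direct investment in the manufacturing sector 1455.8, domestic pension funds' purchases of foreign equities 1414.8.)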